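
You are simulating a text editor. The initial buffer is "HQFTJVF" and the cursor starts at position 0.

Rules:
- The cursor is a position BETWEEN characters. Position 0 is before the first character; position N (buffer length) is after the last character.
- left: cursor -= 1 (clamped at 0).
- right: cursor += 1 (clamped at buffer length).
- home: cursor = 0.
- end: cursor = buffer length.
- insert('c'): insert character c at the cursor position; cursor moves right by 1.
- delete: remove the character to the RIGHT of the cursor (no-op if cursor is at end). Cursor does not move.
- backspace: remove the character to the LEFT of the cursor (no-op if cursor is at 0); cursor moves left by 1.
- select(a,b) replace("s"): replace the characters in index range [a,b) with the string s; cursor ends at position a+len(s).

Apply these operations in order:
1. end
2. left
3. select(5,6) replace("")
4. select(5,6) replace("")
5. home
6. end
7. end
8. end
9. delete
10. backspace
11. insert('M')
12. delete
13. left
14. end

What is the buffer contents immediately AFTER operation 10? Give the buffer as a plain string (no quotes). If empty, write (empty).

After op 1 (end): buf='HQFTJVF' cursor=7
After op 2 (left): buf='HQFTJVF' cursor=6
After op 3 (select(5,6) replace("")): buf='HQFTJF' cursor=5
After op 4 (select(5,6) replace("")): buf='HQFTJ' cursor=5
After op 5 (home): buf='HQFTJ' cursor=0
After op 6 (end): buf='HQFTJ' cursor=5
After op 7 (end): buf='HQFTJ' cursor=5
After op 8 (end): buf='HQFTJ' cursor=5
After op 9 (delete): buf='HQFTJ' cursor=5
After op 10 (backspace): buf='HQFT' cursor=4

Answer: HQFT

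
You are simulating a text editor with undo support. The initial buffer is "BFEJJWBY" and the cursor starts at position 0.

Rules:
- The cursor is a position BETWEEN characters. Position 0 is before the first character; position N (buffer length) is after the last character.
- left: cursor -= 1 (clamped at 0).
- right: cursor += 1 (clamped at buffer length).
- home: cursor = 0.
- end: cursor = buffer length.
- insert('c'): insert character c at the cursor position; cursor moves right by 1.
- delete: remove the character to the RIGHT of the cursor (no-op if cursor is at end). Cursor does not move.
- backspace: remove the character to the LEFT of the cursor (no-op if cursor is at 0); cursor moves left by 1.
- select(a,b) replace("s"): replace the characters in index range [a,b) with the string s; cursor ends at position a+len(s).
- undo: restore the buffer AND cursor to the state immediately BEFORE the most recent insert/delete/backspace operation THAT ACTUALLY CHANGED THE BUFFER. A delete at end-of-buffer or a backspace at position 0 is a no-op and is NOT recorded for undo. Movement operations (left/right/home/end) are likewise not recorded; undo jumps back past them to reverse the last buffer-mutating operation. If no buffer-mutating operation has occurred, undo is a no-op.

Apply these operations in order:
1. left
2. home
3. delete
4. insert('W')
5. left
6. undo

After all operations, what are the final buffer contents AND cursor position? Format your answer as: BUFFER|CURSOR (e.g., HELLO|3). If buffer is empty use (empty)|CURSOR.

After op 1 (left): buf='BFEJJWBY' cursor=0
After op 2 (home): buf='BFEJJWBY' cursor=0
After op 3 (delete): buf='FEJJWBY' cursor=0
After op 4 (insert('W')): buf='WFEJJWBY' cursor=1
After op 5 (left): buf='WFEJJWBY' cursor=0
After op 6 (undo): buf='FEJJWBY' cursor=0

Answer: FEJJWBY|0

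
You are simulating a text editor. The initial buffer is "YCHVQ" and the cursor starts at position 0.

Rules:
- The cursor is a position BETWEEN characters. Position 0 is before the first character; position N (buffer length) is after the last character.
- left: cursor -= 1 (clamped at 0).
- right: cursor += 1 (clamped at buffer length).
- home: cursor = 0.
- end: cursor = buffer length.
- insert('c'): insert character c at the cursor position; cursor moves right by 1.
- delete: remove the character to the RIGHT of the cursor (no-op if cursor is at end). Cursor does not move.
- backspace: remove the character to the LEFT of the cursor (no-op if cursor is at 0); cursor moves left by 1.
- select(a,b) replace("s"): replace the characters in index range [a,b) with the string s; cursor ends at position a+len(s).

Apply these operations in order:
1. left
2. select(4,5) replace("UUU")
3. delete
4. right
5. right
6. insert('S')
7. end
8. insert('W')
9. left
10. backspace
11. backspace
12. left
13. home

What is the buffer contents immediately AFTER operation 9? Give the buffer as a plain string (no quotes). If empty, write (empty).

After op 1 (left): buf='YCHVQ' cursor=0
After op 2 (select(4,5) replace("UUU")): buf='YCHVUUU' cursor=7
After op 3 (delete): buf='YCHVUUU' cursor=7
After op 4 (right): buf='YCHVUUU' cursor=7
After op 5 (right): buf='YCHVUUU' cursor=7
After op 6 (insert('S')): buf='YCHVUUUS' cursor=8
After op 7 (end): buf='YCHVUUUS' cursor=8
After op 8 (insert('W')): buf='YCHVUUUSW' cursor=9
After op 9 (left): buf='YCHVUUUSW' cursor=8

Answer: YCHVUUUSW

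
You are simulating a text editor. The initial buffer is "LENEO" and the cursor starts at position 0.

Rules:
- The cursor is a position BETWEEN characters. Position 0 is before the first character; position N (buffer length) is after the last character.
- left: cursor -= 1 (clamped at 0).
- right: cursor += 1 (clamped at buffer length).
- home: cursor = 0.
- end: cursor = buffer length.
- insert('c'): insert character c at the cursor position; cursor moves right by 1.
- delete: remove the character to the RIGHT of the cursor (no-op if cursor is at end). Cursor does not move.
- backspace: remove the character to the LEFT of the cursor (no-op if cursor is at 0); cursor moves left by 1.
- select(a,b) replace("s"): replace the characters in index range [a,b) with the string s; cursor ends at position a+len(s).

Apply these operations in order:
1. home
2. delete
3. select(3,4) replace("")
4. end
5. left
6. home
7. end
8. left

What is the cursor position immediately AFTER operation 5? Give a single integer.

Answer: 2

Derivation:
After op 1 (home): buf='LENEO' cursor=0
After op 2 (delete): buf='ENEO' cursor=0
After op 3 (select(3,4) replace("")): buf='ENE' cursor=3
After op 4 (end): buf='ENE' cursor=3
After op 5 (left): buf='ENE' cursor=2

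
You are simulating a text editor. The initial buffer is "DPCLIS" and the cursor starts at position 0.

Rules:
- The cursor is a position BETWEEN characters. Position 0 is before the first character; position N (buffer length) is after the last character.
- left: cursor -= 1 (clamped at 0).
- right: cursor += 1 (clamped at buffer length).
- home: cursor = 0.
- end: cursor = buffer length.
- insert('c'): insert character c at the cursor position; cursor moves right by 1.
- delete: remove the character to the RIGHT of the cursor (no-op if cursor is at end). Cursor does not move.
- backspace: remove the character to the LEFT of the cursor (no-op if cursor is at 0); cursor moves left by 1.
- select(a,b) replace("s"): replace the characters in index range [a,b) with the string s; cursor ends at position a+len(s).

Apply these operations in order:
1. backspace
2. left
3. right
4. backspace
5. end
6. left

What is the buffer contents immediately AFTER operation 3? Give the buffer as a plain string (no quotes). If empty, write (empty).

After op 1 (backspace): buf='DPCLIS' cursor=0
After op 2 (left): buf='DPCLIS' cursor=0
After op 3 (right): buf='DPCLIS' cursor=1

Answer: DPCLIS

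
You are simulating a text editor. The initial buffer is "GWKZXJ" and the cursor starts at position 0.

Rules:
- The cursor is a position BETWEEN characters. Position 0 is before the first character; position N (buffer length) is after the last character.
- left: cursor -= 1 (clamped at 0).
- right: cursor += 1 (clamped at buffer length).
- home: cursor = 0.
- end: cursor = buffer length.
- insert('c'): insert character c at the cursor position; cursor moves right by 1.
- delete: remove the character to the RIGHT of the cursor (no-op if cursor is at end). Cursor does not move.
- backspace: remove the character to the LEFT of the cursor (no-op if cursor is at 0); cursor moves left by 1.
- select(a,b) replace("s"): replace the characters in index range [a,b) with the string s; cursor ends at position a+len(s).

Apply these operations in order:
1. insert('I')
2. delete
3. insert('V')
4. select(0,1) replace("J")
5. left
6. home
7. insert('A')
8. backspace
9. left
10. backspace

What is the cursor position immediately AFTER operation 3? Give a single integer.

Answer: 2

Derivation:
After op 1 (insert('I')): buf='IGWKZXJ' cursor=1
After op 2 (delete): buf='IWKZXJ' cursor=1
After op 3 (insert('V')): buf='IVWKZXJ' cursor=2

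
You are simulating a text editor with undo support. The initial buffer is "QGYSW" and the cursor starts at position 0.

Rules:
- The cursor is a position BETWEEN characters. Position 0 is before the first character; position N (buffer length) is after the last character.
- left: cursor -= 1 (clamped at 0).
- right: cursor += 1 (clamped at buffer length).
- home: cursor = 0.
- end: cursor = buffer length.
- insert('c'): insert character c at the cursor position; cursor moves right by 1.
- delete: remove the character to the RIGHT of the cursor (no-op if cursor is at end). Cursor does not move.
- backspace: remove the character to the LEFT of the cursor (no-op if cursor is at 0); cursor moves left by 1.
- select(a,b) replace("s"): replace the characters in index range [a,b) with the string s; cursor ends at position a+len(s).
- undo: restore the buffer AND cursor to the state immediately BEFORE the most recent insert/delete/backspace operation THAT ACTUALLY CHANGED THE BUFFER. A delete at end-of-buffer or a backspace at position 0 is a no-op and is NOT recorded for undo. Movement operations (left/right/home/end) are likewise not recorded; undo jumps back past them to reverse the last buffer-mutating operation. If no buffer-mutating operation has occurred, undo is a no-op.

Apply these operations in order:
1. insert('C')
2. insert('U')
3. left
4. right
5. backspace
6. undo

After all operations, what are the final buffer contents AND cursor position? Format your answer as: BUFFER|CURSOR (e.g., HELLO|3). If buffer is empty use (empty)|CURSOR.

Answer: CUQGYSW|2

Derivation:
After op 1 (insert('C')): buf='CQGYSW' cursor=1
After op 2 (insert('U')): buf='CUQGYSW' cursor=2
After op 3 (left): buf='CUQGYSW' cursor=1
After op 4 (right): buf='CUQGYSW' cursor=2
After op 5 (backspace): buf='CQGYSW' cursor=1
After op 6 (undo): buf='CUQGYSW' cursor=2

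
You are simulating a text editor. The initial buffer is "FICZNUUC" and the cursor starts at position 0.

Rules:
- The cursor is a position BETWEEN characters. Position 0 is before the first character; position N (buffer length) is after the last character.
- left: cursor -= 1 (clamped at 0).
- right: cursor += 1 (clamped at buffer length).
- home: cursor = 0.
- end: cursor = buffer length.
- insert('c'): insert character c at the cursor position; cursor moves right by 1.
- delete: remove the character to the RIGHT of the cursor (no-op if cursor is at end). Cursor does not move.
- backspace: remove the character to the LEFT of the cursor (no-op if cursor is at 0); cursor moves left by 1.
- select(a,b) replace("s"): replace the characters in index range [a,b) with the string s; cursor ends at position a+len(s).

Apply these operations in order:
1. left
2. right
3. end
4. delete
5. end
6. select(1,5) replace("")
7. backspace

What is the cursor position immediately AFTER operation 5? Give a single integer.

Answer: 8

Derivation:
After op 1 (left): buf='FICZNUUC' cursor=0
After op 2 (right): buf='FICZNUUC' cursor=1
After op 3 (end): buf='FICZNUUC' cursor=8
After op 4 (delete): buf='FICZNUUC' cursor=8
After op 5 (end): buf='FICZNUUC' cursor=8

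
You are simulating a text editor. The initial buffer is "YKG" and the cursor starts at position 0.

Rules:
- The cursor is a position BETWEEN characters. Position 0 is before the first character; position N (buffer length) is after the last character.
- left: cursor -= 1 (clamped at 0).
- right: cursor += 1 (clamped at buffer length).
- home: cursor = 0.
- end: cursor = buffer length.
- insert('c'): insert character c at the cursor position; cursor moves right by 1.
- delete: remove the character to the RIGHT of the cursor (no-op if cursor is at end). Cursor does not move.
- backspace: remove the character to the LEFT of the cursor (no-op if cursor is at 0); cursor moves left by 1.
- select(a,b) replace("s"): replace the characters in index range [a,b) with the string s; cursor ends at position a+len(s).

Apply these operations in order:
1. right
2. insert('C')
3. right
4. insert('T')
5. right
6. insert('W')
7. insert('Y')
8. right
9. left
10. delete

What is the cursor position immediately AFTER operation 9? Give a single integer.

Answer: 6

Derivation:
After op 1 (right): buf='YKG' cursor=1
After op 2 (insert('C')): buf='YCKG' cursor=2
After op 3 (right): buf='YCKG' cursor=3
After op 4 (insert('T')): buf='YCKTG' cursor=4
After op 5 (right): buf='YCKTG' cursor=5
After op 6 (insert('W')): buf='YCKTGW' cursor=6
After op 7 (insert('Y')): buf='YCKTGWY' cursor=7
After op 8 (right): buf='YCKTGWY' cursor=7
After op 9 (left): buf='YCKTGWY' cursor=6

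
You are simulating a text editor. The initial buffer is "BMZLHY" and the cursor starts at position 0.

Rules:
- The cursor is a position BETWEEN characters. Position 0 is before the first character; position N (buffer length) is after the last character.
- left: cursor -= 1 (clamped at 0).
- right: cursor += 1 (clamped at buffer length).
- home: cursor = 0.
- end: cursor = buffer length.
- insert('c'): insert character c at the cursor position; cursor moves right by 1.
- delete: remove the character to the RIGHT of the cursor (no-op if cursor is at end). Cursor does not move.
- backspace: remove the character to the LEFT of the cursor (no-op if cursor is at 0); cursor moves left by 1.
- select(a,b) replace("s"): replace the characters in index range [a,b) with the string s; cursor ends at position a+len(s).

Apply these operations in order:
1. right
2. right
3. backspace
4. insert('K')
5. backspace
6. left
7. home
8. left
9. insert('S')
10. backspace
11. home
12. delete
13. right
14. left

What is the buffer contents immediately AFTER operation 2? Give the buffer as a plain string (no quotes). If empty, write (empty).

After op 1 (right): buf='BMZLHY' cursor=1
After op 2 (right): buf='BMZLHY' cursor=2

Answer: BMZLHY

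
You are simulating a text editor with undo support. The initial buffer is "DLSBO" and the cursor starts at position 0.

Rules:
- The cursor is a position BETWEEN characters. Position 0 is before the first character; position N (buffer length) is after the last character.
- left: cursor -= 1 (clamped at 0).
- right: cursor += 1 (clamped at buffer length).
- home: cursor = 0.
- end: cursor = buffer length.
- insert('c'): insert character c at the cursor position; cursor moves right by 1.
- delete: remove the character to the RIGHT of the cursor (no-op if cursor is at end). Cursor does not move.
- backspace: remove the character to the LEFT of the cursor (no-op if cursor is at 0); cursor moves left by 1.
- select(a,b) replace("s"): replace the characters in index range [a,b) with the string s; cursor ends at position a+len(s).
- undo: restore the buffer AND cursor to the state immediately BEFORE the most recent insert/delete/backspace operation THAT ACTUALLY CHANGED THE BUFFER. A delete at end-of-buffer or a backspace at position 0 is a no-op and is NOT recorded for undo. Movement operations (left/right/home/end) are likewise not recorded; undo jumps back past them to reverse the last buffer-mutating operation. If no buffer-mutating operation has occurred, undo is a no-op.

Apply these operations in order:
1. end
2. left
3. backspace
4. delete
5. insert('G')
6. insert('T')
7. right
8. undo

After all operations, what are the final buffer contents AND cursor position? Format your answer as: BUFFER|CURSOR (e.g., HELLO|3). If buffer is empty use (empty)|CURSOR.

After op 1 (end): buf='DLSBO' cursor=5
After op 2 (left): buf='DLSBO' cursor=4
After op 3 (backspace): buf='DLSO' cursor=3
After op 4 (delete): buf='DLS' cursor=3
After op 5 (insert('G')): buf='DLSG' cursor=4
After op 6 (insert('T')): buf='DLSGT' cursor=5
After op 7 (right): buf='DLSGT' cursor=5
After op 8 (undo): buf='DLSG' cursor=4

Answer: DLSG|4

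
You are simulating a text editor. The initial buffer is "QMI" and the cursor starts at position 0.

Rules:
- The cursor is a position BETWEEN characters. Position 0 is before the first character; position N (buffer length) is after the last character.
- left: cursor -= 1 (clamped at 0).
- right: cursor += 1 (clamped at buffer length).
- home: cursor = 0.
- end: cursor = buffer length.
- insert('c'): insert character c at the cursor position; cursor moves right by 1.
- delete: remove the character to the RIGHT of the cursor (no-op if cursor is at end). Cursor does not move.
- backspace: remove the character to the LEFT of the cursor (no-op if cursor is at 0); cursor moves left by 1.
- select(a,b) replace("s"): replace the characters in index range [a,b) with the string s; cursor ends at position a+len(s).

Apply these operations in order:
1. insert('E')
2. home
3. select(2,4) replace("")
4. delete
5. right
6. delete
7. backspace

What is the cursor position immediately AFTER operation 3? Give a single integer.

After op 1 (insert('E')): buf='EQMI' cursor=1
After op 2 (home): buf='EQMI' cursor=0
After op 3 (select(2,4) replace("")): buf='EQ' cursor=2

Answer: 2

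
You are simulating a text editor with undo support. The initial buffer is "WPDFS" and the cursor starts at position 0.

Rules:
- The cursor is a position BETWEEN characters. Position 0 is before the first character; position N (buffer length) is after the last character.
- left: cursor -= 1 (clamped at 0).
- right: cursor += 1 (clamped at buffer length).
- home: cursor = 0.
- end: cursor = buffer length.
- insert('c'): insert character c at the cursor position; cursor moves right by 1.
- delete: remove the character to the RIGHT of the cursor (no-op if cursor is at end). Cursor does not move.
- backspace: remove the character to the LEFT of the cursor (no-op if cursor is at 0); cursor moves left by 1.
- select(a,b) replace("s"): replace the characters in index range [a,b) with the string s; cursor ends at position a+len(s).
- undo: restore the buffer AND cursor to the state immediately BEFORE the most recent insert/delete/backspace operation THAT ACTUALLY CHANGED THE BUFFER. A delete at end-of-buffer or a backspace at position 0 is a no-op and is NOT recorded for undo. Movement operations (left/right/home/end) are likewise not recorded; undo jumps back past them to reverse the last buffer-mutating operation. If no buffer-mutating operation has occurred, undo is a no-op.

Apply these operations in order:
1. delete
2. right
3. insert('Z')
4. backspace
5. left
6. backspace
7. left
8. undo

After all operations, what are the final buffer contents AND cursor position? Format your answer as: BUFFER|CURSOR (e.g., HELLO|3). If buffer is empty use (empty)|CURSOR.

After op 1 (delete): buf='PDFS' cursor=0
After op 2 (right): buf='PDFS' cursor=1
After op 3 (insert('Z')): buf='PZDFS' cursor=2
After op 4 (backspace): buf='PDFS' cursor=1
After op 5 (left): buf='PDFS' cursor=0
After op 6 (backspace): buf='PDFS' cursor=0
After op 7 (left): buf='PDFS' cursor=0
After op 8 (undo): buf='PZDFS' cursor=2

Answer: PZDFS|2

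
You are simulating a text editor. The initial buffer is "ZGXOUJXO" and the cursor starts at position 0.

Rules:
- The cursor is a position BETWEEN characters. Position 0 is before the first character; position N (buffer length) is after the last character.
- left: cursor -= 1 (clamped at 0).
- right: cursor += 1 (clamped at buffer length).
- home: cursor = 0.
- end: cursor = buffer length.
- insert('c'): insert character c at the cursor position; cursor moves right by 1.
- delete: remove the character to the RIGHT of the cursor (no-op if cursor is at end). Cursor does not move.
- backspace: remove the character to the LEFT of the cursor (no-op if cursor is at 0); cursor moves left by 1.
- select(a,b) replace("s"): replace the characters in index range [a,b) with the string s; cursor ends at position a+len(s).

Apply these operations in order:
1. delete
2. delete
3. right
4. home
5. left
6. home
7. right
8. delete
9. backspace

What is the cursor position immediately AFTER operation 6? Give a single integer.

Answer: 0

Derivation:
After op 1 (delete): buf='GXOUJXO' cursor=0
After op 2 (delete): buf='XOUJXO' cursor=0
After op 3 (right): buf='XOUJXO' cursor=1
After op 4 (home): buf='XOUJXO' cursor=0
After op 5 (left): buf='XOUJXO' cursor=0
After op 6 (home): buf='XOUJXO' cursor=0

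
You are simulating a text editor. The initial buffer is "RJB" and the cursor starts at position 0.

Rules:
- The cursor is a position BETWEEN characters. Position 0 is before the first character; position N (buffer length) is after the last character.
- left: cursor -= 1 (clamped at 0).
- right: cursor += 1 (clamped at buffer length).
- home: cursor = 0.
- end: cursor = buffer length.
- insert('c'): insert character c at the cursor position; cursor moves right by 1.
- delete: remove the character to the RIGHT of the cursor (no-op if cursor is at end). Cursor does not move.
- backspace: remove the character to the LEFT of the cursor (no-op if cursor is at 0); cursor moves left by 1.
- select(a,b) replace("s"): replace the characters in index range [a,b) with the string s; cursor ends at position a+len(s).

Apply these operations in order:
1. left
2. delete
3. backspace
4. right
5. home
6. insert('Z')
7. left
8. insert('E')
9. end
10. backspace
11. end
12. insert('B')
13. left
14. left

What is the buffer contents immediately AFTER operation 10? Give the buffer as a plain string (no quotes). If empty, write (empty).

After op 1 (left): buf='RJB' cursor=0
After op 2 (delete): buf='JB' cursor=0
After op 3 (backspace): buf='JB' cursor=0
After op 4 (right): buf='JB' cursor=1
After op 5 (home): buf='JB' cursor=0
After op 6 (insert('Z')): buf='ZJB' cursor=1
After op 7 (left): buf='ZJB' cursor=0
After op 8 (insert('E')): buf='EZJB' cursor=1
After op 9 (end): buf='EZJB' cursor=4
After op 10 (backspace): buf='EZJ' cursor=3

Answer: EZJ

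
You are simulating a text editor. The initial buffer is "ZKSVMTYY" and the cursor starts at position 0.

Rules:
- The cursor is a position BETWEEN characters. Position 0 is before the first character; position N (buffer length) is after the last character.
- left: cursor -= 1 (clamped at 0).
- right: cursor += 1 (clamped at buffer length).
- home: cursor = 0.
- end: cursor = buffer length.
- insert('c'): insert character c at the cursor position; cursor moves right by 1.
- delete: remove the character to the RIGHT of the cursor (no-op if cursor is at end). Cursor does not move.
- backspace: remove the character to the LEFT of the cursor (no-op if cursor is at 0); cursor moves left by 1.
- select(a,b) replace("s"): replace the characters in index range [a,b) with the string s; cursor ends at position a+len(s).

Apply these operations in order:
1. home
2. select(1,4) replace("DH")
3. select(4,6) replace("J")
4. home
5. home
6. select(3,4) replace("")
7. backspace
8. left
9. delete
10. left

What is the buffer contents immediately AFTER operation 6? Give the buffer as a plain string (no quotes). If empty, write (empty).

After op 1 (home): buf='ZKSVMTYY' cursor=0
After op 2 (select(1,4) replace("DH")): buf='ZDHMTYY' cursor=3
After op 3 (select(4,6) replace("J")): buf='ZDHMJY' cursor=5
After op 4 (home): buf='ZDHMJY' cursor=0
After op 5 (home): buf='ZDHMJY' cursor=0
After op 6 (select(3,4) replace("")): buf='ZDHJY' cursor=3

Answer: ZDHJY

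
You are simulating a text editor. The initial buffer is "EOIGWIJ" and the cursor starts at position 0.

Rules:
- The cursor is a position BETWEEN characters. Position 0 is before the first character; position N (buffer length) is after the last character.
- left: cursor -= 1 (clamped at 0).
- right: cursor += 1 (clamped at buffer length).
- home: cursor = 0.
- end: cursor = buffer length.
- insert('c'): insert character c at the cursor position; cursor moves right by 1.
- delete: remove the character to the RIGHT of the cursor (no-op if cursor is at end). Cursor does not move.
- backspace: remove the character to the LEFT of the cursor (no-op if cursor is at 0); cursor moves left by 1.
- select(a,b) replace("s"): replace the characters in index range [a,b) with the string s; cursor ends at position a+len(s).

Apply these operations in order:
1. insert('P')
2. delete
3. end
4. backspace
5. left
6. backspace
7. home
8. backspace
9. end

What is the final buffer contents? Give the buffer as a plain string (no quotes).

After op 1 (insert('P')): buf='PEOIGWIJ' cursor=1
After op 2 (delete): buf='POIGWIJ' cursor=1
After op 3 (end): buf='POIGWIJ' cursor=7
After op 4 (backspace): buf='POIGWI' cursor=6
After op 5 (left): buf='POIGWI' cursor=5
After op 6 (backspace): buf='POIGI' cursor=4
After op 7 (home): buf='POIGI' cursor=0
After op 8 (backspace): buf='POIGI' cursor=0
After op 9 (end): buf='POIGI' cursor=5

Answer: POIGI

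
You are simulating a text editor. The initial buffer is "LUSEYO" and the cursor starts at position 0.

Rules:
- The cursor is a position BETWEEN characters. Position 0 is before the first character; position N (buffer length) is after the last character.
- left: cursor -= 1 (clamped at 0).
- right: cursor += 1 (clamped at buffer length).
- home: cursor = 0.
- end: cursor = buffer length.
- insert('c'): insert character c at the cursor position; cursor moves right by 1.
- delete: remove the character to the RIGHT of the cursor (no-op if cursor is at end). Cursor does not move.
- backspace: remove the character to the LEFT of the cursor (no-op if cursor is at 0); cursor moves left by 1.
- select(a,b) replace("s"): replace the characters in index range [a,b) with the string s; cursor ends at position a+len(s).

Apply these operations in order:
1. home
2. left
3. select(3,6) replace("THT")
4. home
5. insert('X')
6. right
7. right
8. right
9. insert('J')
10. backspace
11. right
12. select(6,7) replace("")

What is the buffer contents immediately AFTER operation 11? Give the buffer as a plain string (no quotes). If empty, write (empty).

After op 1 (home): buf='LUSEYO' cursor=0
After op 2 (left): buf='LUSEYO' cursor=0
After op 3 (select(3,6) replace("THT")): buf='LUSTHT' cursor=6
After op 4 (home): buf='LUSTHT' cursor=0
After op 5 (insert('X')): buf='XLUSTHT' cursor=1
After op 6 (right): buf='XLUSTHT' cursor=2
After op 7 (right): buf='XLUSTHT' cursor=3
After op 8 (right): buf='XLUSTHT' cursor=4
After op 9 (insert('J')): buf='XLUSJTHT' cursor=5
After op 10 (backspace): buf='XLUSTHT' cursor=4
After op 11 (right): buf='XLUSTHT' cursor=5

Answer: XLUSTHT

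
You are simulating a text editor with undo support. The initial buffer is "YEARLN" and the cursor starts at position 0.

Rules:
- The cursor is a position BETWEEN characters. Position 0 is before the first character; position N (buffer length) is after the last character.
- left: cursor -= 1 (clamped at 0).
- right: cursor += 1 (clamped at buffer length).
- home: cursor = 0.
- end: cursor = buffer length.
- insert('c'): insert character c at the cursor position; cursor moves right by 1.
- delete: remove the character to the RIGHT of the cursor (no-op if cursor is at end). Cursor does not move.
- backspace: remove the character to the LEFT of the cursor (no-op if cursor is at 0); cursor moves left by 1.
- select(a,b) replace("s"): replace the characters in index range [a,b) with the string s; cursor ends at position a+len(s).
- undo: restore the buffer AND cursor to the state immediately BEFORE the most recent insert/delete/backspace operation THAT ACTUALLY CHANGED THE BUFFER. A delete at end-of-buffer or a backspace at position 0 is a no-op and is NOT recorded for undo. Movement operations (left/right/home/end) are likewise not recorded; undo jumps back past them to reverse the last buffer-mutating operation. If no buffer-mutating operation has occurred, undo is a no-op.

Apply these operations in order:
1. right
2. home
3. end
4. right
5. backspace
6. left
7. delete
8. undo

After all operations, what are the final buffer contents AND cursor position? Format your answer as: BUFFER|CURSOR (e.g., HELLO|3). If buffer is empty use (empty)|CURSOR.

Answer: YEARL|4

Derivation:
After op 1 (right): buf='YEARLN' cursor=1
After op 2 (home): buf='YEARLN' cursor=0
After op 3 (end): buf='YEARLN' cursor=6
After op 4 (right): buf='YEARLN' cursor=6
After op 5 (backspace): buf='YEARL' cursor=5
After op 6 (left): buf='YEARL' cursor=4
After op 7 (delete): buf='YEAR' cursor=4
After op 8 (undo): buf='YEARL' cursor=4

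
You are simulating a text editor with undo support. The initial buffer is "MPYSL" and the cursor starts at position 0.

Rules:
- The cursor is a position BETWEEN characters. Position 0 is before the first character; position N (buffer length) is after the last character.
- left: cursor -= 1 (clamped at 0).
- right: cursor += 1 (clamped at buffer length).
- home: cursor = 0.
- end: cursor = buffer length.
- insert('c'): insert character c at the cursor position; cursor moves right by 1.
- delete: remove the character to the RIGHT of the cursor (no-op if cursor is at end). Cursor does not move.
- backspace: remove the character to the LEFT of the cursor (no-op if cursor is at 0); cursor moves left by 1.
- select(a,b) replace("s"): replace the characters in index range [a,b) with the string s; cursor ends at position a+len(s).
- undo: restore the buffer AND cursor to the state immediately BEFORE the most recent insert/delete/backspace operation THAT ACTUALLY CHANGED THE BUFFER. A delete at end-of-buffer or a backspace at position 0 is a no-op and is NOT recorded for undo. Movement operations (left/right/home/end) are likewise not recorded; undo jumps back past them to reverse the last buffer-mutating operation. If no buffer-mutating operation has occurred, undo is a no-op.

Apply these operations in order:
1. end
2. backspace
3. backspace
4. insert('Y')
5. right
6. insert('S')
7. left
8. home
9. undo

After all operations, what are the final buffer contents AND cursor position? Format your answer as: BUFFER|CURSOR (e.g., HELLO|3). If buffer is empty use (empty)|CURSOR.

After op 1 (end): buf='MPYSL' cursor=5
After op 2 (backspace): buf='MPYS' cursor=4
After op 3 (backspace): buf='MPY' cursor=3
After op 4 (insert('Y')): buf='MPYY' cursor=4
After op 5 (right): buf='MPYY' cursor=4
After op 6 (insert('S')): buf='MPYYS' cursor=5
After op 7 (left): buf='MPYYS' cursor=4
After op 8 (home): buf='MPYYS' cursor=0
After op 9 (undo): buf='MPYY' cursor=4

Answer: MPYY|4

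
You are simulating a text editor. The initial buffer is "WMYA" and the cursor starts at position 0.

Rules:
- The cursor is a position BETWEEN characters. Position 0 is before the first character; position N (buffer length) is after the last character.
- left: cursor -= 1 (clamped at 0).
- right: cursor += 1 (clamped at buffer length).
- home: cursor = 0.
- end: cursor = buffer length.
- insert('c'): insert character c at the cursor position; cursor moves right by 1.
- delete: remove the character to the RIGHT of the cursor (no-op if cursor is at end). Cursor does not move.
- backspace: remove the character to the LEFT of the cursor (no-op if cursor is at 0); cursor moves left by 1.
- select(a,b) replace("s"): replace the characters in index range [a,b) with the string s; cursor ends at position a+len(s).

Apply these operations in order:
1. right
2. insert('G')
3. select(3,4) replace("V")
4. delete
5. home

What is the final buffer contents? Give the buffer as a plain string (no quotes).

Answer: WGMV

Derivation:
After op 1 (right): buf='WMYA' cursor=1
After op 2 (insert('G')): buf='WGMYA' cursor=2
After op 3 (select(3,4) replace("V")): buf='WGMVA' cursor=4
After op 4 (delete): buf='WGMV' cursor=4
After op 5 (home): buf='WGMV' cursor=0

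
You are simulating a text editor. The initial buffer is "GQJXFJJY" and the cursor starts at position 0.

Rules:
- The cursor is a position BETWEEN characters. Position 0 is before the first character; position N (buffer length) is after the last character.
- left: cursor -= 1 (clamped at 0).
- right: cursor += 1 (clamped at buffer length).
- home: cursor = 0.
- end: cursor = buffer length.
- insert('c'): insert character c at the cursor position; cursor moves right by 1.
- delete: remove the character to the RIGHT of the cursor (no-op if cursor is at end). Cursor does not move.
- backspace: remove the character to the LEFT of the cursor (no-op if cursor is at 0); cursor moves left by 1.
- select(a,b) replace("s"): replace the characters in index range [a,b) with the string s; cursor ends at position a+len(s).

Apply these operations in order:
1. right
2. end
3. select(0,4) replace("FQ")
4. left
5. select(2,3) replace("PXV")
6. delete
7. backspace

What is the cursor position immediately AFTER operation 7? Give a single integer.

Answer: 4

Derivation:
After op 1 (right): buf='GQJXFJJY' cursor=1
After op 2 (end): buf='GQJXFJJY' cursor=8
After op 3 (select(0,4) replace("FQ")): buf='FQFJJY' cursor=2
After op 4 (left): buf='FQFJJY' cursor=1
After op 5 (select(2,3) replace("PXV")): buf='FQPXVJJY' cursor=5
After op 6 (delete): buf='FQPXVJY' cursor=5
After op 7 (backspace): buf='FQPXJY' cursor=4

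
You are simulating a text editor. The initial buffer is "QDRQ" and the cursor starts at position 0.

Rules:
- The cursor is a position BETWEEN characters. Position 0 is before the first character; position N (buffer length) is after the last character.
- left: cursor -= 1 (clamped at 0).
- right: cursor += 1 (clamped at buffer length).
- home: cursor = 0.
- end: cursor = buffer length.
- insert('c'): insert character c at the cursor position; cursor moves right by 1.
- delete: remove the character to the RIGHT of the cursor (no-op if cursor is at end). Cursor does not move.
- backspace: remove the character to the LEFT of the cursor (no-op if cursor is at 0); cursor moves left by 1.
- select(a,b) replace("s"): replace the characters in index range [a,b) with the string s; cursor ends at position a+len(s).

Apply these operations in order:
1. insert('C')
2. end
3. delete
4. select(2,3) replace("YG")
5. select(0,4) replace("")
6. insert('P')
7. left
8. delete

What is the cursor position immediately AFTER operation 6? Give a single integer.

Answer: 1

Derivation:
After op 1 (insert('C')): buf='CQDRQ' cursor=1
After op 2 (end): buf='CQDRQ' cursor=5
After op 3 (delete): buf='CQDRQ' cursor=5
After op 4 (select(2,3) replace("YG")): buf='CQYGRQ' cursor=4
After op 5 (select(0,4) replace("")): buf='RQ' cursor=0
After op 6 (insert('P')): buf='PRQ' cursor=1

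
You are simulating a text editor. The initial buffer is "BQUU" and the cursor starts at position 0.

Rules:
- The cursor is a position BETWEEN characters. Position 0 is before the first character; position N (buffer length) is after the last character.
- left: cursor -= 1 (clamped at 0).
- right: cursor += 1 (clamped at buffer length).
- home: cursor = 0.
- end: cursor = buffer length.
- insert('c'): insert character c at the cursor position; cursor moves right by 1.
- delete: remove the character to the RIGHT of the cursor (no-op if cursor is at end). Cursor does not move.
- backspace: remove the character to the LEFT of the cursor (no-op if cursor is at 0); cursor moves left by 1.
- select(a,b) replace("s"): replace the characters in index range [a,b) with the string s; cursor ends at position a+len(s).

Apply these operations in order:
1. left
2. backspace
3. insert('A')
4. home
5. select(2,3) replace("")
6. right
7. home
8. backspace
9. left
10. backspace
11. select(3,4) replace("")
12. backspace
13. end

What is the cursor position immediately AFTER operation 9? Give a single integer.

After op 1 (left): buf='BQUU' cursor=0
After op 2 (backspace): buf='BQUU' cursor=0
After op 3 (insert('A')): buf='ABQUU' cursor=1
After op 4 (home): buf='ABQUU' cursor=0
After op 5 (select(2,3) replace("")): buf='ABUU' cursor=2
After op 6 (right): buf='ABUU' cursor=3
After op 7 (home): buf='ABUU' cursor=0
After op 8 (backspace): buf='ABUU' cursor=0
After op 9 (left): buf='ABUU' cursor=0

Answer: 0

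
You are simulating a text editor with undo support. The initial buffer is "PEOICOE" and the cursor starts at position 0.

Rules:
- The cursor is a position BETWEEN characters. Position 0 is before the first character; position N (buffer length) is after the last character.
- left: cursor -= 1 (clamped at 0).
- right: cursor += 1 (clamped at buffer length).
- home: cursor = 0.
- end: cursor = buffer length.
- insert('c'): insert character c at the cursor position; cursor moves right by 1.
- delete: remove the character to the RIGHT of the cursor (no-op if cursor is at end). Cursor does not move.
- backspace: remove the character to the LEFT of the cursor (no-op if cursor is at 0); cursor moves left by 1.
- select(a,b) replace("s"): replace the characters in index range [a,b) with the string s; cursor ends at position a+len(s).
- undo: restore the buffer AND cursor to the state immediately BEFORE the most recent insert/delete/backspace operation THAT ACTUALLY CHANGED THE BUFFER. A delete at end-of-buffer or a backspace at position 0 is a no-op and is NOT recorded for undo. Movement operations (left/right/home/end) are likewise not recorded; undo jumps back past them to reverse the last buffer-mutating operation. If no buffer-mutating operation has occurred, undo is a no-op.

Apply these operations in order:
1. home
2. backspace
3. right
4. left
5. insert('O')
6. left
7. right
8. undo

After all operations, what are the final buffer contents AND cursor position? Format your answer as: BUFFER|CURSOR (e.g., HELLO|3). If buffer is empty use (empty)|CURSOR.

Answer: PEOICOE|0

Derivation:
After op 1 (home): buf='PEOICOE' cursor=0
After op 2 (backspace): buf='PEOICOE' cursor=0
After op 3 (right): buf='PEOICOE' cursor=1
After op 4 (left): buf='PEOICOE' cursor=0
After op 5 (insert('O')): buf='OPEOICOE' cursor=1
After op 6 (left): buf='OPEOICOE' cursor=0
After op 7 (right): buf='OPEOICOE' cursor=1
After op 8 (undo): buf='PEOICOE' cursor=0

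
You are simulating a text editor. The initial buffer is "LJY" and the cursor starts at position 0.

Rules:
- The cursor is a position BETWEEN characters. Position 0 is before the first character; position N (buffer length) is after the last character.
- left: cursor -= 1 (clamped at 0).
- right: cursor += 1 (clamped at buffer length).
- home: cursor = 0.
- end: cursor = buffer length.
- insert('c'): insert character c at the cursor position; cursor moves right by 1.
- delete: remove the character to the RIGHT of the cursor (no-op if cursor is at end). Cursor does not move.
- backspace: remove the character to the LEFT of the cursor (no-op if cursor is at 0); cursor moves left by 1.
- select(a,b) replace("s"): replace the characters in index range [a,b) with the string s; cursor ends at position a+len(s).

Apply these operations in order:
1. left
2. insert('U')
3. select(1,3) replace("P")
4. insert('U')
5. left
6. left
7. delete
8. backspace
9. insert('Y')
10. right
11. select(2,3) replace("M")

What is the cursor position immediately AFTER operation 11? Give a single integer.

After op 1 (left): buf='LJY' cursor=0
After op 2 (insert('U')): buf='ULJY' cursor=1
After op 3 (select(1,3) replace("P")): buf='UPY' cursor=2
After op 4 (insert('U')): buf='UPUY' cursor=3
After op 5 (left): buf='UPUY' cursor=2
After op 6 (left): buf='UPUY' cursor=1
After op 7 (delete): buf='UUY' cursor=1
After op 8 (backspace): buf='UY' cursor=0
After op 9 (insert('Y')): buf='YUY' cursor=1
After op 10 (right): buf='YUY' cursor=2
After op 11 (select(2,3) replace("M")): buf='YUM' cursor=3

Answer: 3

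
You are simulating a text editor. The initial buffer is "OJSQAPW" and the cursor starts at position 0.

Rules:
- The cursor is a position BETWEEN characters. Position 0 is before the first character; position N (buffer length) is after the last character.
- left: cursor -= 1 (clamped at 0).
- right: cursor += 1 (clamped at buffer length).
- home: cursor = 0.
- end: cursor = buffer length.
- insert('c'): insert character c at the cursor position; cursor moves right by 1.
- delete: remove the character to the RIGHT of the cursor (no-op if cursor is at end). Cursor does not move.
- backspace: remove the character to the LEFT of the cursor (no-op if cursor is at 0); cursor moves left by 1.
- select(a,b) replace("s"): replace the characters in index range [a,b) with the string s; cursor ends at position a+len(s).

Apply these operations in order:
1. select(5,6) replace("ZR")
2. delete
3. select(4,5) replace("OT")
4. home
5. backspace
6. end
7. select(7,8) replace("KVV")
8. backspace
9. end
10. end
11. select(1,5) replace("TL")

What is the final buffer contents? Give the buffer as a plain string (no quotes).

After op 1 (select(5,6) replace("ZR")): buf='OJSQAZRW' cursor=7
After op 2 (delete): buf='OJSQAZR' cursor=7
After op 3 (select(4,5) replace("OT")): buf='OJSQOTZR' cursor=6
After op 4 (home): buf='OJSQOTZR' cursor=0
After op 5 (backspace): buf='OJSQOTZR' cursor=0
After op 6 (end): buf='OJSQOTZR' cursor=8
After op 7 (select(7,8) replace("KVV")): buf='OJSQOTZKVV' cursor=10
After op 8 (backspace): buf='OJSQOTZKV' cursor=9
After op 9 (end): buf='OJSQOTZKV' cursor=9
After op 10 (end): buf='OJSQOTZKV' cursor=9
After op 11 (select(1,5) replace("TL")): buf='OTLTZKV' cursor=3

Answer: OTLTZKV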